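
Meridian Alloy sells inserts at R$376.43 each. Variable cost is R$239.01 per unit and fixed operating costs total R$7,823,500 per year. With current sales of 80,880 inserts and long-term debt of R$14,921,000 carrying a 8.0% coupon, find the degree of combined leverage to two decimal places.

At 80,880 units, contribution = 80,880 × R$137.42 = R$11,114,529.60.
Operating income = contribution − fixed costs = R$11,114,529.60 − R$7,823,500 = R$3,291,029.60. Interest = R$1,193,680.00.
DOL = R$11,114,529.60 ÷ R$3,291,029.60 = 3.3772; DFL = R$3,291,029.60 ÷ R$2,097,349.60 = 1.5691.
DCL = DOL × DFL = 3.3772 × 1.5691 = 5.2992.

5.30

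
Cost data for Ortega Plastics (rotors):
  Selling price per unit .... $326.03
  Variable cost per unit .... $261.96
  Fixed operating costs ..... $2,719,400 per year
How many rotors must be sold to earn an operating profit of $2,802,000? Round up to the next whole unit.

86,178 rotors

Contribution margin per unit = $326.03 − $261.96 = $64.07.
Need Q such that Q × $64.07 − $2,719,400 = $2,802,000, i.e. Q = $5,521,400 / $64.07 = 86,177.62 → 86,178.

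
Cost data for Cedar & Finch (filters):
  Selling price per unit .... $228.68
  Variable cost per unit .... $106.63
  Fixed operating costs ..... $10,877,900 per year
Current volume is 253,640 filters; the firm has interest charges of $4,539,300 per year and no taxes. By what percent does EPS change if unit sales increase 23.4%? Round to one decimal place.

+46.6%

Contribution at this volume is 253,640 × $122.05 = $30,956,762.00.
Subtracting fixed costs: EBIT = $30,956,762.00 − $10,877,900 = $20,078,862.00.
After interest of $4,539,300.00, pre-tax earnings = $15,539,562.00.
DCL = total CM / (EBIT − I) = $30,956,762.00 / $15,539,562.00 = 1.9921.
%ΔEPS = DCL × %ΔSales = 1.9921 × +23.4% = +46.6%.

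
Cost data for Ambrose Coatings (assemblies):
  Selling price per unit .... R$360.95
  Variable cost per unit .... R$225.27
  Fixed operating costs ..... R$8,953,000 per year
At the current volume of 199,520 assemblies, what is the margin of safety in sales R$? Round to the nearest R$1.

Contribution margin per unit = R$360.95 − R$225.27 = R$135.68. Break-even units = R$8,953,000 ÷ R$135.68 = 65,986.14; break-even revenue = 65,986.14 × R$360.95 = R$23,817,698.63.
Actual sales revenue = 199,520 × R$360.95 = R$72,016,744.00.
Margin of safety = R$72,016,744.00 − R$23,817,698.63 = R$48,199,045.

R$48,199,045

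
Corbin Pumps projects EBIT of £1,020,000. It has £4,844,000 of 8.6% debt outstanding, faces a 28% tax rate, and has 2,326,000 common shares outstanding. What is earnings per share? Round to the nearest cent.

Pre-tax income = £1,020,000 − £416,584.00 = £603,416.00.
After tax at 28%: net income = £603,416.00 × 0.72 = £434,459.52.
Per share: £434,459.52 / 2,326,000 shares = £0.19.

£0.19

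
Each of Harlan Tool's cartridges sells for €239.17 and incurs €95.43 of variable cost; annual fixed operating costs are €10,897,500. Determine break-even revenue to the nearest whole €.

€18,132,427

CM per unit = €239.17 − €95.43 = €143.74; CM ratio = €143.74 / €239.17 = 0.6010.
Break-even revenue = fixed costs × price ÷ CM = €10,897,500 × €239.17 ÷ €143.74 = €18,132,427.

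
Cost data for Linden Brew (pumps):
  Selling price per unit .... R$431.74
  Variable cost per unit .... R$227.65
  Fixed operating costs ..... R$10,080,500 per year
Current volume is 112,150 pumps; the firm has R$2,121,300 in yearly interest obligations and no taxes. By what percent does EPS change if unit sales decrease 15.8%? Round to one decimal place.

Contribution at this volume is 112,150 × R$204.09 = R$22,888,693.50.
Operating income = contribution − fixed costs = R$22,888,693.50 − R$10,080,500 = R$12,808,193.50.
Interest = R$2,121,300.00, so EBIT − I = R$10,686,893.50.
Degree of combined leverage = contribution ÷ (EBIT − I) = R$22,888,693.50 ÷ R$10,686,893.50 = 2.1418.
%ΔEPS = DCL × %ΔSales = 2.1418 × -15.8% = -33.8%.

-33.8%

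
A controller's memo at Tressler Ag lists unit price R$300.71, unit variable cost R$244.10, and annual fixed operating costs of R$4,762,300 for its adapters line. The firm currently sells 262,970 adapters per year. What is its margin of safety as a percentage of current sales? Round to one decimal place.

68.0%

Each unit contributes R$300.71 − R$244.10 = R$56.61. Break-even units = R$4,762,300 ÷ R$56.61 = 84,124.71; break-even revenue = 84,124.71 × R$300.71 = R$25,297,142.43.
Actual sales revenue = 262,970 × R$300.71 = R$79,077,708.70.
Margin of safety = (R$79,077,708.70 − R$25,297,142.43) ÷ R$79,077,708.70 = 68.0%.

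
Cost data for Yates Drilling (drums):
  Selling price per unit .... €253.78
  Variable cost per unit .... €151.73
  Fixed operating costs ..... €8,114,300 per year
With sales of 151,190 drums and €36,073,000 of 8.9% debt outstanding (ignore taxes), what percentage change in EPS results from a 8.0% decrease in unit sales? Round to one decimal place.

-30.1%

At 151,190 units, contribution = 151,190 × €102.05 = €15,428,939.50.
EBIT = €15,428,939.50 − €8,114,300 = €7,314,639.50.
Interest = €3,210,497.00, so EBIT − I = €4,104,142.50.
Degree of combined leverage = contribution ÷ (EBIT − I) = €15,428,939.50 ÷ €4,104,142.50 = 3.7594.
%ΔEPS = DCL × %ΔSales = 3.7594 × -8.0% = -30.1%.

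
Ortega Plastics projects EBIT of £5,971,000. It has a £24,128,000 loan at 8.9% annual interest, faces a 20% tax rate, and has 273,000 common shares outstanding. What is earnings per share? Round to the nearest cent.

Interest = £2,147,392.00, so EBT = £5,971,000 − £2,147,392.00 = £3,823,608.00.
After tax at 20%: net income = £3,823,608.00 × 0.80 = £3,058,886.40.
EPS = £3,058,886.40 ÷ 273,000 = £11.20.

£11.20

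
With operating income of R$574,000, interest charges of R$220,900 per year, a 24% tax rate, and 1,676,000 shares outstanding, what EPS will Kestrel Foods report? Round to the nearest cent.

R$0.16

Interest = R$220,900.00, so EBT = R$574,000 − R$220,900.00 = R$353,100.00.
After tax at 24%: net income = R$353,100.00 × 0.76 = R$268,356.00.
EPS = R$268,356.00 ÷ 1,676,000 = R$0.16.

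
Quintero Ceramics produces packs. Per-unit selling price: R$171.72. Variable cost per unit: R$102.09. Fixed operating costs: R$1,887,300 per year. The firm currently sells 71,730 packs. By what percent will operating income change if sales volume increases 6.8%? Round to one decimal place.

+10.9%

Contribution at this volume is 71,730 × R$69.63 = R$4,994,559.90.
Subtracting fixed costs: EBIT = R$4,994,559.90 − R$1,887,300 = R$3,107,259.90.
Degree of operating leverage = R$4,994,559.90 / R$3,107,259.90 = 1.6074.
So EBIT moves 1.6074 × (+6.8%) = +10.9%.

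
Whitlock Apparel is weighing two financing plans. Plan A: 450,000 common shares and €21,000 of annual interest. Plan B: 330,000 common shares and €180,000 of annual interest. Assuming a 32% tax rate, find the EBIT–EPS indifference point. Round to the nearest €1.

At indifference, (EBIT − 21,000)(1 − t)/450,000 = (EBIT − 180,000)(1 − t)/330,000.
The (1 − t) factor cancels: (EBIT − 21,000) × 330,000 = (EBIT − 180,000) × 450,000.
EBIT × (450,000 − 330,000) = 180,000 × 450,000 − 21,000 × 330,000 = 74,070,000,000, so EBIT = 74,070,000,000 ÷ 120,000 = 617,250.00.

€617,250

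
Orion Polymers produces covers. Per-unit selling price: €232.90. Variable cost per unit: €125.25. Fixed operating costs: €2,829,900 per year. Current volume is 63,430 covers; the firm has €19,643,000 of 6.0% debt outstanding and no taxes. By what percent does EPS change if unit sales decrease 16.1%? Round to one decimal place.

At 63,430 units, contribution = 63,430 × €107.65 = €6,828,239.50.
EBIT = €6,828,239.50 − €2,829,900 = €3,998,339.50.
After interest of €1,178,580.00, pre-tax earnings = €2,819,759.50.
DCL = total CM / (EBIT − I) = €6,828,239.50 / €2,819,759.50 = 2.4216.
%ΔEPS = DCL × %ΔSales = 2.4216 × -16.1% = -39.0%.

-39.0%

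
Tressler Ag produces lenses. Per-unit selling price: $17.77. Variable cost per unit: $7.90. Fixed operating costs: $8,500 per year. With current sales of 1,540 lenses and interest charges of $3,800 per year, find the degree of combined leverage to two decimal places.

5.24

Contribution at this volume is 1,540 × $9.87 = $15,199.80.
Subtracting fixed costs: EBIT = $15,199.80 − $8,500 = $6,699.80. Interest = $3,800.00, so EBIT − I = $2,899.80.
DCL = contribution ÷ (EBIT − I) = $15,199.80 ÷ $2,899.80 = 5.2417.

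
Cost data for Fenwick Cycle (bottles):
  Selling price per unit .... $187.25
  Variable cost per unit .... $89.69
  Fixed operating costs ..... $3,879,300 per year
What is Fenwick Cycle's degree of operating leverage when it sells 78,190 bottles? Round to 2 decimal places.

2.03

Contribution at this volume is 78,190 × $97.56 = $7,628,216.40.
EBIT = $7,628,216.40 − $3,879,300 = $3,748,916.40.
So DOL = total CM / EBIT = $7,628,216.40 / $3,748,916.40 = 2.0348.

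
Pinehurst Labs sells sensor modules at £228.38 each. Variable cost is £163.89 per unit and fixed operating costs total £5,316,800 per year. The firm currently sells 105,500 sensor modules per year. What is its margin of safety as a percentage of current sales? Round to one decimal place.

Each unit contributes £228.38 − £163.89 = £64.49. Break-even units = £5,316,800 ÷ £64.49 = 82,443.79; break-even revenue = 82,443.79 × £228.38 = £18,828,512.70.
Actual sales revenue = 105,500 × £228.38 = £24,094,090.00.
Margin of safety = (£24,094,090.00 − £18,828,512.70) ÷ £24,094,090.00 = 21.9%.

21.9%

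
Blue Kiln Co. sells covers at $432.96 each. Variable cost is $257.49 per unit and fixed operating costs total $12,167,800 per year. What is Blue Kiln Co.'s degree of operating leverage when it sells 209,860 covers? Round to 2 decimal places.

Contribution at this volume is 209,860 × $175.47 = $36,824,134.20.
EBIT = $36,824,134.20 − $12,167,800 = $24,656,334.20.
DOL = contribution ÷ EBIT = $36,824,134.20 ÷ $24,656,334.20 = 1.4935.

1.49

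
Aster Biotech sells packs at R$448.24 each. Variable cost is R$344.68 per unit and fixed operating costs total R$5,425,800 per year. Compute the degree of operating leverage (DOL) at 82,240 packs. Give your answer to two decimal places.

Contribution at this volume is 82,240 × R$103.56 = R$8,516,774.40.
Subtracting fixed costs: EBIT = R$8,516,774.40 − R$5,425,800 = R$3,090,974.40.
Degree of operating leverage = R$8,516,774.40 / R$3,090,974.40 = 2.7554.

2.76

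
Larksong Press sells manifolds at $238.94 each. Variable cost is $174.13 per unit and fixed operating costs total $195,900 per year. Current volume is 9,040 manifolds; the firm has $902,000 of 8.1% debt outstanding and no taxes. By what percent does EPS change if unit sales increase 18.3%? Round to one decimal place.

+33.8%

Contribution at this volume is 9,040 × $64.81 = $585,882.40.
Operating income = contribution − fixed costs = $585,882.40 − $195,900 = $389,982.40.
After interest of $73,062.00, pre-tax earnings = $316,920.40.
Degree of combined leverage = contribution ÷ (EBIT − I) = $585,882.40 ÷ $316,920.40 = 1.8487.
EPS therefore changes by 1.8487 × (+18.3%) = +33.8%.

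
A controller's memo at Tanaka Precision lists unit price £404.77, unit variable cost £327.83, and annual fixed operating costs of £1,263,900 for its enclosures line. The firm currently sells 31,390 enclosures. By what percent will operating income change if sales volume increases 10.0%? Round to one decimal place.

At 31,390 units, contribution = 31,390 × £76.94 = £2,415,146.60.
Operating income = contribution − fixed costs = £2,415,146.60 − £1,263,900 = £1,151,246.60.
DOL = contribution ÷ EBIT = £2,415,146.60 ÷ £1,151,246.60 = 2.0979.
%ΔEBIT = DOL × %ΔSales = 2.0979 × +10.0% = +21.0%.

+21.0%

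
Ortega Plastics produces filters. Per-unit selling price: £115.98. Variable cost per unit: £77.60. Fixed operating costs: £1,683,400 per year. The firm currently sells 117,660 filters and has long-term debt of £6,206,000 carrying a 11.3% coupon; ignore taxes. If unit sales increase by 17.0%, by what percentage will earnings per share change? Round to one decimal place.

+36.0%

Total contribution margin = 117,660 × £38.38 = £4,515,790.80.
Subtracting fixed costs: EBIT = £4,515,790.80 − £1,683,400 = £2,832,390.80.
After interest of £701,278.00, pre-tax earnings = £2,131,112.80.
Degree of combined leverage = contribution ÷ (EBIT − I) = £4,515,790.80 ÷ £2,131,112.80 = 2.1190.
%ΔEPS = DCL × %ΔSales = 2.1190 × +17.0% = +36.0%.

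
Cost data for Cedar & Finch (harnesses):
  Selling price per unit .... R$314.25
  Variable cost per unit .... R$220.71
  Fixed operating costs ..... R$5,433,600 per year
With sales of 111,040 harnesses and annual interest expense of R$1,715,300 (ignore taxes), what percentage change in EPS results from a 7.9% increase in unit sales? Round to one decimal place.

+25.3%

Contribution at this volume is 111,040 × R$93.54 = R$10,386,681.60.
EBIT = R$10,386,681.60 − R$5,433,600 = R$4,953,081.60.
Interest = R$1,715,300.00, so EBIT − I = R$3,237,781.60.
Degree of combined leverage = contribution ÷ (EBIT − I) = R$10,386,681.60 ÷ R$3,237,781.60 = 3.2080.
EPS therefore changes by 3.2080 × (+7.9%) = +25.3%.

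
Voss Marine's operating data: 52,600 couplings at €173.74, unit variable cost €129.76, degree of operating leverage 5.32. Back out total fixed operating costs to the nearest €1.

Contribution at this volume is 52,600 × €43.98 = €2,313,348.00.
Since DOL = CM ÷ EBIT, EBIT = €2,313,348.00 ÷ 5.32 = €434,839.85.
Fixed costs = CM − EBIT = €2,313,348.00 − €434,839.85 = €1,878,508.

€1,878,508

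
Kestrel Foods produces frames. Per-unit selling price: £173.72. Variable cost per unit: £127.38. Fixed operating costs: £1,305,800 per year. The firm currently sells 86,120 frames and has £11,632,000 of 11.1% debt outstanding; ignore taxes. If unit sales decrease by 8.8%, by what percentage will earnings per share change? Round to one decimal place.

-25.2%

At 86,120 units, contribution = 86,120 × £46.34 = £3,990,800.80.
Subtracting fixed costs: EBIT = £3,990,800.80 − £1,305,800 = £2,685,000.80.
Interest = £1,291,152.00, so EBIT − I = £1,393,848.80.
DCL = total CM / (EBIT − I) = £3,990,800.80 / £1,393,848.80 = 2.8632.
EPS therefore changes by 2.8632 × (-8.8%) = -25.2%.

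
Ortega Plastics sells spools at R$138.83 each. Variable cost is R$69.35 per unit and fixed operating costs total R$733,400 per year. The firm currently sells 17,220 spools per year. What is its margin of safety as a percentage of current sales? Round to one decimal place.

Contribution margin per unit = R$138.83 − R$69.35 = R$69.48. Break-even units = R$733,400 ÷ R$69.48 = 10,555.56; break-even revenue = 10,555.56 × R$138.83 = R$1,465,427.78.
Actual sales revenue = 17,220 × R$138.83 = R$2,390,652.60.
Margin of safety = (R$2,390,652.60 − R$1,465,427.78) ÷ R$2,390,652.60 = 38.7%.

38.7%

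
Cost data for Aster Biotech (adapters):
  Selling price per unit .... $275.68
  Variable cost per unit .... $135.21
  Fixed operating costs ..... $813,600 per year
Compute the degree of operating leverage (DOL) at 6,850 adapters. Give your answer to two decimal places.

At 6,850 units, contribution = 6,850 × $140.47 = $962,219.50.
Operating income = contribution − fixed costs = $962,219.50 − $813,600 = $148,619.50.
DOL = contribution ÷ EBIT = $962,219.50 ÷ $148,619.50 = 6.4744.

6.47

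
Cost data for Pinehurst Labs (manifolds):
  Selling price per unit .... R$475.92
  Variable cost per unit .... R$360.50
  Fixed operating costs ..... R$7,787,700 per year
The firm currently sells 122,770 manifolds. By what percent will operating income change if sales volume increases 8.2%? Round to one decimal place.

At 122,770 units, contribution = 122,770 × R$115.42 = R$14,170,113.40.
Operating income = contribution − fixed costs = R$14,170,113.40 − R$7,787,700 = R$6,382,413.40.
Degree of operating leverage = R$14,170,113.40 / R$6,382,413.40 = 2.2202.
So EBIT moves 2.2202 × (+8.2%) = +18.2%.

+18.2%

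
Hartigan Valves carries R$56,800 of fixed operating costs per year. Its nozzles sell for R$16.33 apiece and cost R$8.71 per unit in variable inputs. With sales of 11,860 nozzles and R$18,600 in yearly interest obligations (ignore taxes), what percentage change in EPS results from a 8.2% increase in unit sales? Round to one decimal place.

+49.5%

At 11,860 units, contribution = 11,860 × R$7.62 = R$90,373.20.
EBIT = R$90,373.20 − R$56,800 = R$33,573.20.
Interest = R$18,600.00, so EBIT − I = R$14,973.20.
Degree of combined leverage = contribution ÷ (EBIT − I) = R$90,373.20 ÷ R$14,973.20 = 6.0357.
EPS therefore changes by 6.0357 × (+8.2%) = +49.5%.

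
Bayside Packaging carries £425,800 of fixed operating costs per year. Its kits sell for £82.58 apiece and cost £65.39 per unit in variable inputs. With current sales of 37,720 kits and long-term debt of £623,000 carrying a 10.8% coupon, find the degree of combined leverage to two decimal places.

4.17

Total contribution margin = 37,720 × £17.19 = £648,406.80.
Subtracting fixed costs: EBIT = £648,406.80 − £425,800 = £222,606.80. Interest = £67,284.00, so EBIT − I = £155,322.80.
DCL = contribution ÷ (EBIT − I) = £648,406.80 ÷ £155,322.80 = 4.1746.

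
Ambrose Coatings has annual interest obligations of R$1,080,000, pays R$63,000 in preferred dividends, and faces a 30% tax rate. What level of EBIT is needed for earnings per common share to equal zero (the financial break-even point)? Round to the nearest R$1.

R$1,170,000

Preferred dividends are paid after tax, so their pre-tax equivalent is R$63,000 ÷ (1 − 0.30) = R$90,000.00.
Financial break-even EBIT = interest + D_p ÷ (1 − t) = R$1,080,000 + R$90,000.00 = R$1,170,000.00.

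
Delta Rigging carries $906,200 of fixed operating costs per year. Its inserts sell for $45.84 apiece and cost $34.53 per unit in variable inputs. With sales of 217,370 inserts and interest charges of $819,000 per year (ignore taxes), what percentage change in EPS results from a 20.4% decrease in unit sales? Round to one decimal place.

-68.4%

Total contribution margin = 217,370 × $11.31 = $2,458,454.70.
Subtracting fixed costs: EBIT = $2,458,454.70 − $906,200 = $1,552,254.70.
Interest = $819,000.00, so EBIT − I = $733,254.70.
DCL = total CM / (EBIT − I) = $2,458,454.70 / $733,254.70 = 3.3528.
%ΔEPS = DCL × %ΔSales = 3.3528 × -20.4% = -68.4%.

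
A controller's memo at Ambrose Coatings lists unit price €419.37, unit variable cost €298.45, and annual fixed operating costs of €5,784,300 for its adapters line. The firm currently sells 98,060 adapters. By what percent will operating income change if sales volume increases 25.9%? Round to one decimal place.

+50.6%

Contribution at this volume is 98,060 × €120.92 = €11,857,415.20.
Operating income = contribution − fixed costs = €11,857,415.20 − €5,784,300 = €6,073,115.20.
Degree of operating leverage = €11,857,415.20 / €6,073,115.20 = 1.9524.
Operating income changes by 1.9524 × +25.9% = +50.6%.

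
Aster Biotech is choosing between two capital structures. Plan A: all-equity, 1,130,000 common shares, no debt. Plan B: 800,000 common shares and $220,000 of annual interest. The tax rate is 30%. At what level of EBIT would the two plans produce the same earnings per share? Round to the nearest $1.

Set EPS_A = EPS_B: (EBIT − $0)(1 − 0.30) ÷ 1,130,000 = (EBIT − $220,000)(1 − 0.30) ÷ 800,000.
Cancelling (1 − t) and cross-multiplying: 800,000·(EBIT − 0) = 1,130,000·(EBIT − 220,000).
Solving, EBIT = (220,000·1,130,000 − 0·800,000) / (1,130,000 − 800,000) = 248,600,000,000 / 330,000 = 753,333.33.

$753,333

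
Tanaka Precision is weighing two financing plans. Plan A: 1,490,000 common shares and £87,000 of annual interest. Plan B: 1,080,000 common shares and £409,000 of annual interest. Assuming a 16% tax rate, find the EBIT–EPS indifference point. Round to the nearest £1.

Set EPS_A = EPS_B: (EBIT − £87,000)(1 − 0.16) ÷ 1,490,000 = (EBIT − £409,000)(1 − 0.16) ÷ 1,080,000.
The (1 − t) factor cancels: (EBIT − 87,000) × 1,080,000 = (EBIT − 409,000) × 1,490,000.
EBIT × (1,490,000 − 1,080,000) = 409,000 × 1,490,000 − 87,000 × 1,080,000 = 515,450,000,000, so EBIT = 515,450,000,000 ÷ 410,000 = 1,257,195.12.

£1,257,195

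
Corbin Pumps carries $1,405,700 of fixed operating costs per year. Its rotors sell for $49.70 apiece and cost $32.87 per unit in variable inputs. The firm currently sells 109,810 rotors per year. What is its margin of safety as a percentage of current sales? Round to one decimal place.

23.9%

Contribution margin per unit = $49.70 − $32.87 = $16.83. Break-even units = $1,405,700 ÷ $16.83 = 83,523.47; break-even revenue = 83,523.47 × $49.70 = $4,151,116.46.
Current sales = 109,810 × $49.70 = $5,457,557.00.
Margin of safety = ($5,457,557.00 − $4,151,116.46) ÷ $5,457,557.00 = 23.9%.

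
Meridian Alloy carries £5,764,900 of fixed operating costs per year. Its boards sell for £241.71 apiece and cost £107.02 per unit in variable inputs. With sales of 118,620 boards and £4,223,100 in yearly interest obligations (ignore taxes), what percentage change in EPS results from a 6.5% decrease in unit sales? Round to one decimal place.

Total contribution margin = 118,620 × £134.69 = £15,976,927.80.
Operating income = contribution − fixed costs = £15,976,927.80 − £5,764,900 = £10,212,027.80.
After interest of £4,223,100.00, pre-tax earnings = £5,988,927.80.
DCL = total CM / (EBIT − I) = £15,976,927.80 / £5,988,927.80 = 2.6677.
%ΔEPS = DCL × %ΔSales = 2.6677 × -6.5% = -17.3%.

-17.3%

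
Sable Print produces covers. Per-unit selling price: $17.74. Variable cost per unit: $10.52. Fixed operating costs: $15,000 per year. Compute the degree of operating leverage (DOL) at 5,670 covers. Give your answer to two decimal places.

1.58

Total contribution margin = 5,670 × $7.22 = $40,937.40.
Operating income = contribution − fixed costs = $40,937.40 − $15,000 = $25,937.40.
Degree of operating leverage = $40,937.40 / $25,937.40 = 1.5783.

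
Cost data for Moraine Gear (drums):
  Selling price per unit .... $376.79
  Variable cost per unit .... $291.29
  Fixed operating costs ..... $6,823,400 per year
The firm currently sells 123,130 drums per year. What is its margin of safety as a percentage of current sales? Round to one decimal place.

Unit CM = price − variable cost = $376.79 − $291.29 = $85.50. Break-even units = $6,823,400 ÷ $85.50 = 79,805.85; break-even revenue = 79,805.85 × $376.79 = $30,070,045.45.
Actual sales revenue = 123,130 × $376.79 = $46,394,152.70.
Margin of safety = ($46,394,152.70 − $30,070,045.45) ÷ $46,394,152.70 = 35.2%.

35.2%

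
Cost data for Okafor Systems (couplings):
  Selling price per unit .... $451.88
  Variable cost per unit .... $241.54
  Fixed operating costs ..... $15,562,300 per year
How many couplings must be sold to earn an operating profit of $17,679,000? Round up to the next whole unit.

Unit CM = price − variable cost = $451.88 − $241.54 = $210.34.
Required volume = (fixed costs + target profit) ÷ CM = ($15,562,300 + $17,679,000) ÷ $210.34 = 158,036.04, so 158,037 couplings.

158,037 couplings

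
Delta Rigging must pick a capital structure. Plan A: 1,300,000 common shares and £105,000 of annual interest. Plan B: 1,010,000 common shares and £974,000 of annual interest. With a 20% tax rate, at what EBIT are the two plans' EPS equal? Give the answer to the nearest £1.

Set EPS_A = EPS_B: (EBIT − £105,000)(1 − 0.20) ÷ 1,300,000 = (EBIT − £974,000)(1 − 0.20) ÷ 1,010,000.
Cancelling (1 − t) and cross-multiplying: 1,010,000·(EBIT − 105,000) = 1,300,000·(EBIT − 974,000).
EBIT × (1,300,000 − 1,010,000) = 974,000 × 1,300,000 − 105,000 × 1,010,000 = 1,160,150,000,000, so EBIT = 1,160,150,000,000 ÷ 290,000 = 4,000,517.24.

£4,000,517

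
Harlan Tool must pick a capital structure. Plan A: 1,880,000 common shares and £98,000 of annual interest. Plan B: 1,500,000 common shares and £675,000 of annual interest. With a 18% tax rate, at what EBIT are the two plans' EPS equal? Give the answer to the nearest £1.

Set EPS_A = EPS_B: (EBIT − £98,000)(1 − 0.18) ÷ 1,880,000 = (EBIT − £675,000)(1 − 0.18) ÷ 1,500,000.
Cancelling (1 − t) and cross-multiplying: 1,500,000·(EBIT − 98,000) = 1,880,000·(EBIT − 675,000).
Solving, EBIT = (675,000·1,880,000 − 98,000·1,500,000) / (1,880,000 − 1,500,000) = 1,122,000,000,000 / 380,000 = 2,952,631.58.

£2,952,632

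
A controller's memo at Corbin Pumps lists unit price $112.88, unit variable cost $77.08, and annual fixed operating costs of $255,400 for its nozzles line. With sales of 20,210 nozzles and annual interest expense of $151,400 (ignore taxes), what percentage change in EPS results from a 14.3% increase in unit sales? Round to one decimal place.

+32.7%

Total contribution margin = 20,210 × $35.80 = $723,518.00.
EBIT = $723,518.00 − $255,400 = $468,118.00.
Interest = $151,400.00, so EBIT − I = $316,718.00.
Degree of combined leverage = contribution ÷ (EBIT − I) = $723,518.00 ÷ $316,718.00 = 2.2844.
%ΔEPS = DCL × %ΔSales = 2.2844 × +14.3% = +32.7%.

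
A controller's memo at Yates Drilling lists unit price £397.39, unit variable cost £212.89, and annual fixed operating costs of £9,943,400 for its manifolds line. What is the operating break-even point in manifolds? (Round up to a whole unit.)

53,894 manifolds

Unit CM = price − variable cost = £397.39 − £212.89 = £184.50.
Break-even volume = fixed costs ÷ CM per unit = £9,943,400 ÷ £184.50 = 53,893.77, so 53,894 manifolds.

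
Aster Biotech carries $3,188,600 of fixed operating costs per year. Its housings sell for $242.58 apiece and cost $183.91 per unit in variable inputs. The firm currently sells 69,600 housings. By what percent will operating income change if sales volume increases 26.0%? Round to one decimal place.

+118.6%

At 69,600 units, contribution = 69,600 × $58.67 = $4,083,432.00.
Operating income = contribution − fixed costs = $4,083,432.00 − $3,188,600 = $894,832.00.
So DOL = total CM / EBIT = $4,083,432.00 / $894,832.00 = 4.5634.
Operating income changes by 4.5634 × +26.0% = +118.6%.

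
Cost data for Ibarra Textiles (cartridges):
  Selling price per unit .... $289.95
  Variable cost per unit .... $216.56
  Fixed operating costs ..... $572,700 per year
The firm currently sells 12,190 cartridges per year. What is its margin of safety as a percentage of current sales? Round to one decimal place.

Unit CM = price − variable cost = $289.95 − $216.56 = $73.39. Break-even units = $572,700 ÷ $73.39 = 7,803.52; break-even revenue = 7,803.52 × $289.95 = $2,262,629.31.
Actual sales revenue = 12,190 × $289.95 = $3,534,490.50.
Margin of safety = ($3,534,490.50 − $2,262,629.31) ÷ $3,534,490.50 = 36.0%.

36.0%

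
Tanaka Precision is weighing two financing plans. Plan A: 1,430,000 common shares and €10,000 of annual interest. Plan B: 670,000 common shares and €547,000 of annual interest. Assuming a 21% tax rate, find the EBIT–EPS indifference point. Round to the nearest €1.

€1,020,408

Set EPS_A = EPS_B: (EBIT − €10,000)(1 − 0.21) ÷ 1,430,000 = (EBIT − €547,000)(1 − 0.21) ÷ 670,000.
The (1 − t) factor cancels: (EBIT − 10,000) × 670,000 = (EBIT − 547,000) × 1,430,000.
Solving, EBIT = (547,000·1,430,000 − 10,000·670,000) / (1,430,000 − 670,000) = 775,510,000,000 / 760,000 = 1,020,407.89.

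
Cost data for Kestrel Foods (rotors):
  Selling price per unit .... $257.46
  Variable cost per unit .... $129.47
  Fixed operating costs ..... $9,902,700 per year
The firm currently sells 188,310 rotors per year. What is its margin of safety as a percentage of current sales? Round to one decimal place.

Contribution margin per unit = $257.46 − $129.47 = $127.99. Break-even units = $9,902,700 ÷ $127.99 = 77,370.89; break-even revenue = 77,370.89 × $257.46 = $19,919,908.91.
Current sales = 188,310 × $257.46 = $48,482,292.60.
Margin of safety = ($48,482,292.60 − $19,919,908.91) ÷ $48,482,292.60 = 58.9%.

58.9%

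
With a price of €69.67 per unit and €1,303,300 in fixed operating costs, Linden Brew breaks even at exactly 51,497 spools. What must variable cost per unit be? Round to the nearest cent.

€44.36

At break-even, FC = Q × (P − VC), so P − VC = €1,303,300 ÷ 51,497 = €25.3083.
Hence VC = price − CM = €69.67 − €25.3083 = €44.36.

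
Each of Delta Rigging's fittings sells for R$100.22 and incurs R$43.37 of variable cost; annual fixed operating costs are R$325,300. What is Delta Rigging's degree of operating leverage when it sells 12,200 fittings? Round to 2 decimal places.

1.88

Total contribution margin = 12,200 × R$56.85 = R$693,570.00.
Operating income = contribution − fixed costs = R$693,570.00 − R$325,300 = R$368,270.00.
So DOL = total CM / EBIT = R$693,570.00 / R$368,270.00 = 1.8833.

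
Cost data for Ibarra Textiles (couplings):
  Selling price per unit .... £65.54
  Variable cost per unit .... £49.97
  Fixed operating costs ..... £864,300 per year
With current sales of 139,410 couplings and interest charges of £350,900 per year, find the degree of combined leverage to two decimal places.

2.27

At 139,410 units, contribution = 139,410 × £15.57 = £2,170,613.70.
EBIT = £2,170,613.70 − £864,300 = £1,306,313.70. Interest = £350,900.00.
DOL = £2,170,613.70 ÷ £1,306,313.70 = 1.6616; DFL = £1,306,313.70 ÷ £955,413.70 = 1.3673.
Combined leverage = 1.6616 × 1.3673 = 2.2719.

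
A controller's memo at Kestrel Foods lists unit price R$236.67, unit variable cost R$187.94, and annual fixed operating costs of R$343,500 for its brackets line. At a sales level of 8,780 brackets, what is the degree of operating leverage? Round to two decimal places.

5.07

Total contribution margin = 8,780 × R$48.73 = R$427,849.40.
Operating income = contribution − fixed costs = R$427,849.40 − R$343,500 = R$84,349.40.
DOL = contribution ÷ EBIT = R$427,849.40 ÷ R$84,349.40 = 5.0723.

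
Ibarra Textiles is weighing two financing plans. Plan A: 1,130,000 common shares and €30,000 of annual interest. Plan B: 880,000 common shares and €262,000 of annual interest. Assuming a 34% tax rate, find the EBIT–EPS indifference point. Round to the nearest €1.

Set EPS_A = EPS_B: (EBIT − €30,000)(1 − 0.34) ÷ 1,130,000 = (EBIT − €262,000)(1 − 0.34) ÷ 880,000.
Cancelling (1 − t) and cross-multiplying: 880,000·(EBIT − 30,000) = 1,130,000·(EBIT − 262,000).
EBIT × (1,130,000 − 880,000) = 262,000 × 1,130,000 − 30,000 × 880,000 = 269,660,000,000, so EBIT = 269,660,000,000 ÷ 250,000 = 1,078,640.00.

€1,078,640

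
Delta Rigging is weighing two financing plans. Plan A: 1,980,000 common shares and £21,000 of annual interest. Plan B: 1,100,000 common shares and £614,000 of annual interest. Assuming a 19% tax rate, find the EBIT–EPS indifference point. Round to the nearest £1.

£1,355,250

At indifference, (EBIT − 21,000)(1 − t)/1,980,000 = (EBIT − 614,000)(1 − t)/1,100,000.
The (1 − t) factor cancels: (EBIT − 21,000) × 1,100,000 = (EBIT − 614,000) × 1,980,000.
Solving, EBIT = (614,000·1,980,000 − 21,000·1,100,000) / (1,980,000 − 1,100,000) = 1,192,620,000,000 / 880,000 = 1,355,250.00.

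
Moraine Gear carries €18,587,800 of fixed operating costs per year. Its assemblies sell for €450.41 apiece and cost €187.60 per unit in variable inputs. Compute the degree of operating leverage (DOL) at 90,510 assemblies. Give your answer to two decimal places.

Contribution at this volume is 90,510 × €262.81 = €23,786,933.10.
Subtracting fixed costs: EBIT = €23,786,933.10 − €18,587,800 = €5,199,133.10.
So DOL = total CM / EBIT = €23,786,933.10 / €5,199,133.10 = 4.5752.

4.58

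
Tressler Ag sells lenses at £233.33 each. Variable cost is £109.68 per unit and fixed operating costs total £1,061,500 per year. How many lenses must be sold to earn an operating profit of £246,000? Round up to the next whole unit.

Unit CM = price − variable cost = £233.33 − £109.68 = £123.65.
Required volume = (fixed costs + target profit) ÷ CM = (£1,061,500 + £246,000) ÷ £123.65 = 10,574.20, so 10,575 lenses.

10,575 lenses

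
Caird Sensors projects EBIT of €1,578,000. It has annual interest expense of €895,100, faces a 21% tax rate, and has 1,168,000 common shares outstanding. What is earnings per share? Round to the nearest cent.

€0.46

Pre-tax income = €1,578,000 − €895,100.00 = €682,900.00.
Net income = €682,900.00 × (1 − 0.21) = €539,491.00.
EPS = €539,491.00 ÷ 1,168,000 = €0.46.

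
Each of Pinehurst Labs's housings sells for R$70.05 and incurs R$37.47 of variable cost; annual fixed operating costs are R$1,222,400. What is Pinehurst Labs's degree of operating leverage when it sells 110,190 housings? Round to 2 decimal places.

Total contribution margin = 110,190 × R$32.58 = R$3,589,990.20.
Operating income = contribution − fixed costs = R$3,589,990.20 − R$1,222,400 = R$2,367,590.20.
DOL = contribution ÷ EBIT = R$3,589,990.20 ÷ R$2,367,590.20 = 1.5163.

1.52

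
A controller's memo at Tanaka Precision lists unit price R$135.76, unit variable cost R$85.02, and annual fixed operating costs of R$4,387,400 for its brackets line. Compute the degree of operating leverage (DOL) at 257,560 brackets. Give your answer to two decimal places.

1.51

At 257,560 units, contribution = 257,560 × R$50.74 = R$13,068,594.40.
Operating income = contribution − fixed costs = R$13,068,594.40 − R$4,387,400 = R$8,681,194.40.
Degree of operating leverage = R$13,068,594.40 / R$8,681,194.40 = 1.5054.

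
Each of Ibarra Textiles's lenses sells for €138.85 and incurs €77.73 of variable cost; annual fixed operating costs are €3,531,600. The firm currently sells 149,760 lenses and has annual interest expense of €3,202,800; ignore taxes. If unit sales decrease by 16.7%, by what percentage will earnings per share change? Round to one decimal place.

-63.2%

At 149,760 units, contribution = 149,760 × €61.12 = €9,153,331.20.
Subtracting fixed costs: EBIT = €9,153,331.20 − €3,531,600 = €5,621,731.20.
After interest of €3,202,800.00, pre-tax earnings = €2,418,931.20.
Degree of combined leverage = contribution ÷ (EBIT − I) = €9,153,331.20 ÷ €2,418,931.20 = 3.7840.
%ΔEPS = DCL × %ΔSales = 3.7840 × -16.7% = -63.2%.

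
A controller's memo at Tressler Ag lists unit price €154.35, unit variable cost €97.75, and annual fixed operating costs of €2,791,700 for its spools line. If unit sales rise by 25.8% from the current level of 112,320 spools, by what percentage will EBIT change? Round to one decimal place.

At 112,320 units, contribution = 112,320 × €56.60 = €6,357,312.00.
Operating income = contribution − fixed costs = €6,357,312.00 − €2,791,700 = €3,565,612.00.
Degree of operating leverage = €6,357,312.00 / €3,565,612.00 = 1.7830.
Operating income changes by 1.7830 × +25.8% = +46.0%.

+46.0%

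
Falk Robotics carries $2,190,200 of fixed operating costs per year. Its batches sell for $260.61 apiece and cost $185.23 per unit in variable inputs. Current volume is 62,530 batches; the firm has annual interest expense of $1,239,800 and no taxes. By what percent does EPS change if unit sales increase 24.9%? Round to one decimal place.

Contribution at this volume is 62,530 × $75.38 = $4,713,511.40.
Operating income = contribution − fixed costs = $4,713,511.40 − $2,190,200 = $2,523,311.40.
After interest of $1,239,800.00, pre-tax earnings = $1,283,511.40.
DCL = total CM / (EBIT − I) = $4,713,511.40 / $1,283,511.40 = 3.6724.
%ΔEPS = DCL × %ΔSales = 3.6724 × +24.9% = +91.4%.

+91.4%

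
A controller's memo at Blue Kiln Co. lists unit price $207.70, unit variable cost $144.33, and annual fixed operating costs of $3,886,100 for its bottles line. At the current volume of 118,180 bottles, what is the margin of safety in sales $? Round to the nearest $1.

$11,808,997

Each unit contributes $207.70 − $144.33 = $63.37. Break-even units = $3,886,100 ÷ $63.37 = 61,323.97; break-even revenue = 61,323.97 × $207.70 = $12,736,988.64.
Actual sales revenue = 118,180 × $207.70 = $24,545,986.00.
Margin of safety = $24,545,986.00 − $12,736,988.64 = $11,808,997.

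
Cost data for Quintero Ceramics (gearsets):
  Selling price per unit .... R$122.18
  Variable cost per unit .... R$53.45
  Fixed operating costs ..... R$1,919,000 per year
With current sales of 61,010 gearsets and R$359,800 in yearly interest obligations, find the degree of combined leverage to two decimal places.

2.19

At 61,010 units, contribution = 61,010 × R$68.73 = R$4,193,217.30.
Subtracting fixed costs: EBIT = R$4,193,217.30 − R$1,919,000 = R$2,274,217.30. Interest = R$359,800.00.
DOL = R$4,193,217.30 ÷ R$2,274,217.30 = 1.8438; DFL = R$2,274,217.30 ÷ R$1,914,417.30 = 1.1879.
DCL = DOL × DFL = 1.8438 × 1.1879 = 2.1903.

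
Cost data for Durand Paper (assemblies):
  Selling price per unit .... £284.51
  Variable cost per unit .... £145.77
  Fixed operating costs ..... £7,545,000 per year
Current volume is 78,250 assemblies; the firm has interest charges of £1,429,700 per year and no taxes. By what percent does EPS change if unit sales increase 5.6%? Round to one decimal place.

+32.3%

Total contribution margin = 78,250 × £138.74 = £10,856,405.00.
Operating income = contribution − fixed costs = £10,856,405.00 − £7,545,000 = £3,311,405.00.
After interest of £1,429,700.00, pre-tax earnings = £1,881,705.00.
Degree of combined leverage = contribution ÷ (EBIT − I) = £10,856,405.00 ÷ £1,881,705.00 = 5.7695.
%ΔEPS = DCL × %ΔSales = 5.7695 × +5.6% = +32.3%.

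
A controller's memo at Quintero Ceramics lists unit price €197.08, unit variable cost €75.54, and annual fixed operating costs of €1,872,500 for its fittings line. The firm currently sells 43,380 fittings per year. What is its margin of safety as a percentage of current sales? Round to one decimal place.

64.5%

Each unit contributes €197.08 − €75.54 = €121.54. Break-even units = €1,872,500 ÷ €121.54 = 15,406.45; break-even revenue = 15,406.45 × €197.08 = €3,036,303.27.
Actual sales revenue = 43,380 × €197.08 = €8,549,330.40.
Margin of safety = (€8,549,330.40 − €3,036,303.27) ÷ €8,549,330.40 = 64.5%.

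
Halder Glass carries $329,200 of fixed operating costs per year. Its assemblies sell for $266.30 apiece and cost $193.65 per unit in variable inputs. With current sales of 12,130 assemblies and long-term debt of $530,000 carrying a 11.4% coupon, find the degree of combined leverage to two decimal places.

Total contribution margin = 12,130 × $72.65 = $881,244.50.
EBIT = $881,244.50 − $329,200 = $552,044.50. Interest = $60,420.00, so EBIT − I = $491,624.50.
DCL = contribution ÷ (EBIT − I) = $881,244.50 ÷ $491,624.50 = 1.7925.

1.79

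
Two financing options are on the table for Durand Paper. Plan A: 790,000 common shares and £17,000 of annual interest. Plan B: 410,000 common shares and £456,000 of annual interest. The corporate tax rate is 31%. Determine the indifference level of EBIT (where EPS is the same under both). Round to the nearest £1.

£929,658

Set EPS_A = EPS_B: (EBIT − £17,000)(1 − 0.31) ÷ 790,000 = (EBIT − £456,000)(1 − 0.31) ÷ 410,000.
The (1 − t) factor cancels: (EBIT − 17,000) × 410,000 = (EBIT − 456,000) × 790,000.
EBIT × (790,000 − 410,000) = 456,000 × 790,000 − 17,000 × 410,000 = 353,270,000,000, so EBIT = 353,270,000,000 ÷ 380,000 = 929,657.89.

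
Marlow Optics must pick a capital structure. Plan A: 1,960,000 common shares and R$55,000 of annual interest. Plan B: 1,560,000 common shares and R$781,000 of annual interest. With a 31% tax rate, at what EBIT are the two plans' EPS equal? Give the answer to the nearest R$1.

R$3,612,400

At indifference, (EBIT − 55,000)(1 − t)/1,960,000 = (EBIT − 781,000)(1 − t)/1,560,000.
Cancelling (1 − t) and cross-multiplying: 1,560,000·(EBIT − 55,000) = 1,960,000·(EBIT − 781,000).
EBIT × (1,960,000 − 1,560,000) = 781,000 × 1,960,000 − 55,000 × 1,560,000 = 1,444,960,000,000, so EBIT = 1,444,960,000,000 ÷ 400,000 = 3,612,400.00.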